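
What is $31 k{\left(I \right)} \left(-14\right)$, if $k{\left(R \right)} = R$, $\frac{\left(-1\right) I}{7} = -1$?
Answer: $-3038$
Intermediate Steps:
$I = 7$ ($I = \left(-7\right) \left(-1\right) = 7$)
$31 k{\left(I \right)} \left(-14\right) = 31 \cdot 7 \left(-14\right) = 217 \left(-14\right) = -3038$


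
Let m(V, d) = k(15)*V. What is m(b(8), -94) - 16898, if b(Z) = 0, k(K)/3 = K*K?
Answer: -16898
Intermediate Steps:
k(K) = 3*K² (k(K) = 3*(K*K) = 3*K²)
m(V, d) = 675*V (m(V, d) = (3*15²)*V = (3*225)*V = 675*V)
m(b(8), -94) - 16898 = 675*0 - 16898 = 0 - 16898 = -16898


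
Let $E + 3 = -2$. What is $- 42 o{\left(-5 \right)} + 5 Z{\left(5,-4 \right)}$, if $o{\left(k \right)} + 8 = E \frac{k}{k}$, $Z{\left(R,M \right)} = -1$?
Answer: $541$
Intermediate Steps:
$E = -5$ ($E = -3 - 2 = -5$)
$o{\left(k \right)} = -13$ ($o{\left(k \right)} = -8 - 5 \frac{k}{k} = -8 - 5 = -13$)
$- 42 o{\left(-5 \right)} + 5 Z{\left(5,-4 \right)} = \left(-42\right) \left(-13\right) + 5 \left(-1\right) = 546 - 5 = 541$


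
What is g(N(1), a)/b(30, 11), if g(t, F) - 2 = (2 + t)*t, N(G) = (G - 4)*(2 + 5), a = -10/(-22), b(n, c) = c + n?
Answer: 401/41 ≈ 9.7805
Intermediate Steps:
a = 5/11 (a = -10*(-1/22) = 5/11 ≈ 0.45455)
N(G) = -28 + 7*G (N(G) = (-4 + G)*7 = -28 + 7*G)
g(t, F) = 2 + t*(2 + t) (g(t, F) = 2 + (2 + t)*t = 2 + t*(2 + t))
g(N(1), a)/b(30, 11) = (2 + (-28 + 7*1)**2 + 2*(-28 + 7*1))/(11 + 30) = (2 + (-28 + 7)**2 + 2*(-28 + 7))/41 = (2 + (-21)**2 + 2*(-21))*(1/41) = (2 + 441 - 42)*(1/41) = 401*(1/41) = 401/41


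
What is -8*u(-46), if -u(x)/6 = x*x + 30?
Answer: 103008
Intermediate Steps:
u(x) = -180 - 6*x² (u(x) = -6*(x*x + 30) = -6*(x² + 30) = -6*(30 + x²) = -180 - 6*x²)
-8*u(-46) = -8*(-180 - 6*(-46)²) = -8*(-180 - 6*2116) = -8*(-180 - 12696) = -8*(-12876) = 103008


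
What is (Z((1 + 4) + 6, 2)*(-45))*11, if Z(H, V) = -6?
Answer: 2970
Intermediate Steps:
(Z((1 + 4) + 6, 2)*(-45))*11 = -6*(-45)*11 = 270*11 = 2970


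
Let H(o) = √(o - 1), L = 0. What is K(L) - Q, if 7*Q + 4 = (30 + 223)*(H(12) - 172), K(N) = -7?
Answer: 43471/7 - 253*√11/7 ≈ 6090.3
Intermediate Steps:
H(o) = √(-1 + o)
Q = -43520/7 + 253*√11/7 (Q = -4/7 + ((30 + 223)*(√(-1 + 12) - 172))/7 = -4/7 + (253*(√11 - 172))/7 = -4/7 + (253*(-172 + √11))/7 = -4/7 + (-43516 + 253*√11)/7 = -4/7 + (-43516/7 + 253*√11/7) = -43520/7 + 253*√11/7 ≈ -6097.3)
K(L) - Q = -7 - (-43520/7 + 253*√11/7) = -7 + (43520/7 - 253*√11/7) = 43471/7 - 253*√11/7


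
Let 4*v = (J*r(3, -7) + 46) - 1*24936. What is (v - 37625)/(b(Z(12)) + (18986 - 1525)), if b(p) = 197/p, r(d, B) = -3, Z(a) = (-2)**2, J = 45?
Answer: -175525/70041 ≈ -2.5060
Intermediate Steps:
Z(a) = 4
v = -25025/4 (v = ((45*(-3) + 46) - 1*24936)/4 = ((-135 + 46) - 24936)/4 = (-89 - 24936)/4 = (1/4)*(-25025) = -25025/4 ≈ -6256.3)
(v - 37625)/(b(Z(12)) + (18986 - 1525)) = (-25025/4 - 37625)/(197/4 + (18986 - 1525)) = -175525/(4*(197*(1/4) + 17461)) = -175525/(4*(197/4 + 17461)) = -175525/(4*70041/4) = -175525/4*4/70041 = -175525/70041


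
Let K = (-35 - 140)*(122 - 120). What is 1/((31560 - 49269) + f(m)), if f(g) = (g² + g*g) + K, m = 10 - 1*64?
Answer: -1/12227 ≈ -8.1786e-5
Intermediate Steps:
K = -350 (K = -175*2 = -350)
m = -54 (m = 10 - 64 = -54)
f(g) = -350 + 2*g² (f(g) = (g² + g*g) - 350 = (g² + g²) - 350 = 2*g² - 350 = -350 + 2*g²)
1/((31560 - 49269) + f(m)) = 1/((31560 - 49269) + (-350 + 2*(-54)²)) = 1/(-17709 + (-350 + 2*2916)) = 1/(-17709 + (-350 + 5832)) = 1/(-17709 + 5482) = 1/(-12227) = -1/12227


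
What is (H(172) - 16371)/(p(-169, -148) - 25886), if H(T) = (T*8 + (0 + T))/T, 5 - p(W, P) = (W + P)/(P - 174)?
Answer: 5268564/8333999 ≈ 0.63218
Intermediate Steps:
p(W, P) = 5 - (P + W)/(-174 + P) (p(W, P) = 5 - (W + P)/(P - 174) = 5 - (P + W)/(-174 + P))
H(T) = 9 (H(T) = (8*T + T)/T = (9*T)/T = 9)
(H(172) - 16371)/(p(-169, -148) - 25886) = (9 - 16371)/((-870 - 1*(-169) + 4*(-148))/(-174 - 148) - 25886) = -16362/((-870 + 169 - 592)/(-322) - 25886) = -16362/(-1/322*(-1293) - 25886) = -16362/(1293/322 - 25886) = -16362/(-8333999/322) = -16362*(-322/8333999) = 5268564/8333999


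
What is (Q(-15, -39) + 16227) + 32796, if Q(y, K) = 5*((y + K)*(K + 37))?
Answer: 49563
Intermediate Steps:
Q(y, K) = 5*(37 + K)*(K + y) (Q(y, K) = 5*((K + y)*(37 + K)) = 5*((37 + K)*(K + y)) = 5*(37 + K)*(K + y))
(Q(-15, -39) + 16227) + 32796 = ((5*(-39)² + 185*(-39) + 185*(-15) + 5*(-39)*(-15)) + 16227) + 32796 = ((5*1521 - 7215 - 2775 + 2925) + 16227) + 32796 = ((7605 - 7215 - 2775 + 2925) + 16227) + 32796 = (540 + 16227) + 32796 = 16767 + 32796 = 49563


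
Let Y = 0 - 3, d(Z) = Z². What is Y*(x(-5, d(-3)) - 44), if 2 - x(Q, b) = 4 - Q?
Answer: 153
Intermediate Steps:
x(Q, b) = -2 + Q (x(Q, b) = 2 - (4 - Q) = 2 + (-4 + Q) = -2 + Q)
Y = -3
Y*(x(-5, d(-3)) - 44) = -3*((-2 - 5) - 44) = -3*(-7 - 44) = -3*(-51) = 153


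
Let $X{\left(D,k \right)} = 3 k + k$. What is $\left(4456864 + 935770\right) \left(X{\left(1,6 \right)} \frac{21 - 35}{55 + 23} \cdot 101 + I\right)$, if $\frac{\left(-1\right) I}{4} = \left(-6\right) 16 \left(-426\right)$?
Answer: $-884494850864$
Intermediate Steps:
$X{\left(D,k \right)} = 4 k$
$I = -163584$ ($I = - 4 \left(-6\right) 16 \left(-426\right) = - 4 \left(\left(-96\right) \left(-426\right)\right) = \left(-4\right) 40896 = -163584$)
$\left(4456864 + 935770\right) \left(X{\left(1,6 \right)} \frac{21 - 35}{55 + 23} \cdot 101 + I\right) = \left(4456864 + 935770\right) \left(4 \cdot 6 \frac{21 - 35}{55 + 23} \cdot 101 - 163584\right) = 5392634 \left(24 \left(- \frac{14}{78}\right) 101 - 163584\right) = 5392634 \left(24 \left(\left(-14\right) \frac{1}{78}\right) 101 - 163584\right) = 5392634 \left(24 \left(- \frac{7}{39}\right) 101 - 163584\right) = 5392634 \left(\left(- \frac{56}{13}\right) 101 - 163584\right) = 5392634 \left(- \frac{5656}{13} - 163584\right) = 5392634 \left(- \frac{2132248}{13}\right) = -884494850864$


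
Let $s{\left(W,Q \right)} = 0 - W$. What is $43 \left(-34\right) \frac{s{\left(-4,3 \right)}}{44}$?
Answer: $- \frac{1462}{11} \approx -132.91$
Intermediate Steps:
$s{\left(W,Q \right)} = - W$
$43 \left(-34\right) \frac{s{\left(-4,3 \right)}}{44} = 43 \left(-34\right) \frac{\left(-1\right) \left(-4\right)}{44} = - 1462 \cdot 4 \cdot \frac{1}{44} = \left(-1462\right) \frac{1}{11} = - \frac{1462}{11}$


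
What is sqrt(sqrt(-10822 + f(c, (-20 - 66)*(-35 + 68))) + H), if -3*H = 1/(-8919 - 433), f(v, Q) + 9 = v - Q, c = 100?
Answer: sqrt(7014 + 590354352*I*sqrt(877))/14028 ≈ 6.6649 + 6.6649*I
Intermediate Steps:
f(v, Q) = -9 + v - Q (f(v, Q) = -9 + (v - Q) = -9 + v - Q)
H = 1/28056 (H = -1/(3*(-8919 - 433)) = -1/3/(-9352) = -1/3*(-1/9352) = 1/28056 ≈ 3.5643e-5)
sqrt(sqrt(-10822 + f(c, (-20 - 66)*(-35 + 68))) + H) = sqrt(sqrt(-10822 + (-9 + 100 - (-20 - 66)*(-35 + 68))) + 1/28056) = sqrt(sqrt(-10822 + (-9 + 100 - (-86)*33)) + 1/28056) = sqrt(sqrt(-10822 + (-9 + 100 - 1*(-2838))) + 1/28056) = sqrt(sqrt(-10822 + (-9 + 100 + 2838)) + 1/28056) = sqrt(sqrt(-10822 + 2929) + 1/28056) = sqrt(sqrt(-7893) + 1/28056) = sqrt(3*I*sqrt(877) + 1/28056) = sqrt(1/28056 + 3*I*sqrt(877))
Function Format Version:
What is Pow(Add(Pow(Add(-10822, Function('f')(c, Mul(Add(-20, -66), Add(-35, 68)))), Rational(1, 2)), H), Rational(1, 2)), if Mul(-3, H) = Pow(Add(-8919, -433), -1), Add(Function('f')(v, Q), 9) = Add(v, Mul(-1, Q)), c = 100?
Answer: Mul(Rational(1, 14028), Pow(Add(7014, Mul(590354352, I, Pow(877, Rational(1, 2)))), Rational(1, 2))) ≈ Add(6.6649, Mul(6.6649, I))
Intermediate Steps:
Function('f')(v, Q) = Add(-9, v, Mul(-1, Q)) (Function('f')(v, Q) = Add(-9, Add(v, Mul(-1, Q))) = Add(-9, v, Mul(-1, Q)))
H = Rational(1, 28056) (H = Mul(Rational(-1, 3), Pow(Add(-8919, -433), -1)) = Mul(Rational(-1, 3), Pow(-9352, -1)) = Mul(Rational(-1, 3), Rational(-1, 9352)) = Rational(1, 28056) ≈ 3.5643e-5)
Pow(Add(Pow(Add(-10822, Function('f')(c, Mul(Add(-20, -66), Add(-35, 68)))), Rational(1, 2)), H), Rational(1, 2)) = Pow(Add(Pow(Add(-10822, Add(-9, 100, Mul(-1, Mul(Add(-20, -66), Add(-35, 68))))), Rational(1, 2)), Rational(1, 28056)), Rational(1, 2)) = Pow(Add(Pow(Add(-10822, Add(-9, 100, Mul(-1, Mul(-86, 33)))), Rational(1, 2)), Rational(1, 28056)), Rational(1, 2)) = Pow(Add(Pow(Add(-10822, Add(-9, 100, Mul(-1, -2838))), Rational(1, 2)), Rational(1, 28056)), Rational(1, 2)) = Pow(Add(Pow(Add(-10822, Add(-9, 100, 2838)), Rational(1, 2)), Rational(1, 28056)), Rational(1, 2)) = Pow(Add(Pow(Add(-10822, 2929), Rational(1, 2)), Rational(1, 28056)), Rational(1, 2)) = Pow(Add(Pow(-7893, Rational(1, 2)), Rational(1, 28056)), Rational(1, 2)) = Pow(Add(Mul(3, I, Pow(877, Rational(1, 2))), Rational(1, 28056)), Rational(1, 2)) = Pow(Add(Rational(1, 28056), Mul(3, I, Pow(877, Rational(1, 2)))), Rational(1, 2))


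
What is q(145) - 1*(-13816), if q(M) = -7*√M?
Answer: 13816 - 7*√145 ≈ 13732.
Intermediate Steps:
q(145) - 1*(-13816) = -7*√145 - 1*(-13816) = -7*√145 + 13816 = 13816 - 7*√145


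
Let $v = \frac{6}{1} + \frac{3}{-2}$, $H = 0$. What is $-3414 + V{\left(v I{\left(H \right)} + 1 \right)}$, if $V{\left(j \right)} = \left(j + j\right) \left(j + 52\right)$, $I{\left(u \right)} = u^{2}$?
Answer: $-3308$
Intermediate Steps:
$v = \frac{9}{2}$ ($v = 6 \cdot 1 + 3 \left(- \frac{1}{2}\right) = 6 - \frac{3}{2} = \frac{9}{2} \approx 4.5$)
$V{\left(j \right)} = 2 j \left(52 + j\right)$
$-3414 + V{\left(v I{\left(H \right)} + 1 \right)} = -3414 + 2 \left(\frac{9 \cdot 0^{2}}{2} + 1\right) \left(52 + \left(\frac{9 \cdot 0^{2}}{2} + 1\right)\right) = -3414 + 2 \left(\frac{9}{2} \cdot 0 + 1\right) \left(52 + \left(\frac{9}{2} \cdot 0 + 1\right)\right) = -3414 + 2 \left(0 + 1\right) \left(52 + \left(0 + 1\right)\right) = -3414 + 2 \cdot 1 \left(52 + 1\right) = -3414 + 2 \cdot 1 \cdot 53 = -3414 + 106 = -3308$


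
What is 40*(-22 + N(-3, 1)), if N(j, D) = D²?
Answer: -840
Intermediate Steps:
40*(-22 + N(-3, 1)) = 40*(-22 + 1²) = 40*(-22 + 1) = 40*(-21) = -840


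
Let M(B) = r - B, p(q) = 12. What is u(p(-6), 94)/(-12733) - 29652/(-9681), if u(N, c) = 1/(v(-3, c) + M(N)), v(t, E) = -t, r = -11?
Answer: 359580381/117398260 ≈ 3.0629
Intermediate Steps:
M(B) = -11 - B
u(N, c) = 1/(-8 - N) (u(N, c) = 1/(-1*(-3) + (-11 - N)) = 1/(3 + (-11 - N)) = 1/(-8 - N))
u(p(-6), 94)/(-12733) - 29652/(-9681) = -1/(8 + 12)/(-12733) - 29652/(-9681) = -1/20*(-1/12733) - 29652*(-1/9681) = -1*1/20*(-1/12733) + 1412/461 = -1/20*(-1/12733) + 1412/461 = 1/254660 + 1412/461 = 359580381/117398260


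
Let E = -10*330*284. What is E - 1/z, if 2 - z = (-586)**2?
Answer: -321828856799/343394 ≈ -9.3720e+5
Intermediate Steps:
z = -343394 (z = 2 - 1*(-586)**2 = 2 - 1*343396 = 2 - 343396 = -343394)
E = -937200 (E = -3300*284 = -937200)
E - 1/z = -937200 - 1/(-343394) = -937200 - 1*(-1/343394) = -937200 + 1/343394 = -321828856799/343394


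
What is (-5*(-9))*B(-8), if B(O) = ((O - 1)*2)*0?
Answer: 0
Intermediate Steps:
B(O) = 0 (B(O) = ((-1 + O)*2)*0 = (-2 + 2*O)*0 = 0)
(-5*(-9))*B(-8) = -5*(-9)*0 = 45*0 = 0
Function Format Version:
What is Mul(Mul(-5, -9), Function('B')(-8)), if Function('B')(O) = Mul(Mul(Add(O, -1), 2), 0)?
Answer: 0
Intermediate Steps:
Function('B')(O) = 0 (Function('B')(O) = Mul(Mul(Add(-1, O), 2), 0) = Mul(Add(-2, Mul(2, O)), 0) = 0)
Mul(Mul(-5, -9), Function('B')(-8)) = Mul(Mul(-5, -9), 0) = Mul(45, 0) = 0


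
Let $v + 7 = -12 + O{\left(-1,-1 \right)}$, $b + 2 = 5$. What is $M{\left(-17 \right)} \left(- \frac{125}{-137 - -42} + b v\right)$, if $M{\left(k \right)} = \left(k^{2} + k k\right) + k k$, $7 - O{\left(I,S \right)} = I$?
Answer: $- \frac{521934}{19} \approx -27470.0$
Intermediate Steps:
$O{\left(I,S \right)} = 7 - I$
$b = 3$ ($b = -2 + 5 = 3$)
$v = -11$ ($v = -7 + \left(-12 + \left(7 - -1\right)\right) = -7 + \left(-12 + \left(7 + 1\right)\right) = -7 + \left(-12 + 8\right) = -7 - 4 = -11$)
$M{\left(k \right)} = 3 k^{2}$ ($M{\left(k \right)} = \left(k^{2} + k^{2}\right) + k^{2} = 2 k^{2} + k^{2} = 3 k^{2}$)
$M{\left(-17 \right)} \left(- \frac{125}{-137 - -42} + b v\right) = 3 \left(-17\right)^{2} \left(- \frac{125}{-137 - -42} + 3 \left(-11\right)\right) = 3 \cdot 289 \left(- \frac{125}{-137 + 42} - 33\right) = 867 \left(- \frac{125}{-95} - 33\right) = 867 \left(\left(-125\right) \left(- \frac{1}{95}\right) - 33\right) = 867 \left(\frac{25}{19} - 33\right) = 867 \left(- \frac{602}{19}\right) = - \frac{521934}{19}$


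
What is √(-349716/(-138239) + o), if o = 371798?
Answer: √7105115977135682/138239 ≈ 609.75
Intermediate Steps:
√(-349716/(-138239) + o) = √(-349716/(-138239) + 371798) = √(-349716*(-1/138239) + 371798) = √(349716/138239 + 371798) = √(51397333438/138239) = √7105115977135682/138239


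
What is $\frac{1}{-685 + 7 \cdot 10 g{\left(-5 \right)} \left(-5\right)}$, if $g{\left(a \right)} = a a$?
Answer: $- \frac{1}{9435} \approx -0.00010599$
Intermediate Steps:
$g{\left(a \right)} = a^{2}$
$\frac{1}{-685 + 7 \cdot 10 g{\left(-5 \right)} \left(-5\right)} = \frac{1}{-685 + 7 \cdot 10 \left(-5\right)^{2} \left(-5\right)} = \frac{1}{-685 + 70 \cdot 25 \left(-5\right)} = \frac{1}{-685 + 70 \left(-125\right)} = \frac{1}{-685 - 8750} = \frac{1}{-9435} = - \frac{1}{9435}$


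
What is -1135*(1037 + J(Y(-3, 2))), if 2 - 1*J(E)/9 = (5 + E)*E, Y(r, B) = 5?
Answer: -686675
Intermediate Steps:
J(E) = 18 - 9*E*(5 + E) (J(E) = 18 - 9*(5 + E)*E = 18 - 9*E*(5 + E))
-1135*(1037 + J(Y(-3, 2))) = -1135*(1037 + (18 - 45*5 - 9*5²)) = -1135*(1037 + (18 - 225 - 9*25)) = -1135*(1037 + (18 - 225 - 225)) = -1135*(1037 - 432) = -1135*605 = -686675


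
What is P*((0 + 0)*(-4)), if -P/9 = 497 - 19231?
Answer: 0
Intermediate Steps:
P = 168606 (P = -9*(497 - 19231) = -9*(-18734) = 168606)
P*((0 + 0)*(-4)) = 168606*((0 + 0)*(-4)) = 168606*(0*(-4)) = 168606*0 = 0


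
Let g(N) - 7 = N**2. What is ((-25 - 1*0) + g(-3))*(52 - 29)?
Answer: -207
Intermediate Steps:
g(N) = 7 + N**2
((-25 - 1*0) + g(-3))*(52 - 29) = ((-25 - 1*0) + (7 + (-3)**2))*(52 - 29) = ((-25 + 0) + (7 + 9))*23 = (-25 + 16)*23 = -9*23 = -207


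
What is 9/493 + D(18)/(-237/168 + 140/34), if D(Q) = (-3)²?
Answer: 1415739/423487 ≈ 3.3431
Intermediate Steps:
D(Q) = 9
9/493 + D(18)/(-237/168 + 140/34) = 9/493 + 9/(-237/168 + 140/34) = 9*(1/493) + 9/(-237*1/168 + 140*(1/34)) = 9/493 + 9/(-79/56 + 70/17) = 9/493 + 9/(2577/952) = 9/493 + 9*(952/2577) = 9/493 + 2856/859 = 1415739/423487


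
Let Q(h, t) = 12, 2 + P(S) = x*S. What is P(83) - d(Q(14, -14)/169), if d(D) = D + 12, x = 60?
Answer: 839242/169 ≈ 4965.9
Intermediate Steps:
P(S) = -2 + 60*S
d(D) = 12 + D
P(83) - d(Q(14, -14)/169) = (-2 + 60*83) - (12 + 12/169) = (-2 + 4980) - (12 + 12*(1/169)) = 4978 - (12 + 12/169) = 4978 - 1*2040/169 = 4978 - 2040/169 = 839242/169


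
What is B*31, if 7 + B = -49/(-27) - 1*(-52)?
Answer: 39184/27 ≈ 1451.3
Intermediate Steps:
B = 1264/27 (B = -7 + (-49/(-27) - 1*(-52)) = -7 + (-49*(-1/27) + 52) = -7 + (49/27 + 52) = -7 + 1453/27 = 1264/27 ≈ 46.815)
B*31 = (1264/27)*31 = 39184/27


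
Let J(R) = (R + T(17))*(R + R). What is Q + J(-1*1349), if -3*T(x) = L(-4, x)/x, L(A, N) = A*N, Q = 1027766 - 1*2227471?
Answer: 7308899/3 ≈ 2.4363e+6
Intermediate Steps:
Q = -1199705 (Q = 1027766 - 2227471 = -1199705)
T(x) = 4/3 (T(x) = -(-4*x)/(3*x) = -1/3*(-4) = 4/3)
J(R) = 2*R*(4/3 + R) (J(R) = (R + 4/3)*(R + R) = (4/3 + R)*(2*R) = 2*R*(4/3 + R))
Q + J(-1*1349) = -1199705 + 2*(-1*1349)*(4 + 3*(-1*1349))/3 = -1199705 + (2/3)*(-1349)*(4 + 3*(-1349)) = -1199705 + (2/3)*(-1349)*(4 - 4047) = -1199705 + (2/3)*(-1349)*(-4043) = -1199705 + 10908014/3 = 7308899/3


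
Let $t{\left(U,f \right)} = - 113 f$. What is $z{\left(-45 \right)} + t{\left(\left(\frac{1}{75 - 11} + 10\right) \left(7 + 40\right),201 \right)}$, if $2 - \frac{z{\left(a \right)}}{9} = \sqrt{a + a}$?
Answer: $-22695 - 27 i \sqrt{10} \approx -22695.0 - 85.381 i$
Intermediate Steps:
$z{\left(a \right)} = 18 - 9 \sqrt{2} \sqrt{a}$ ($z{\left(a \right)} = 18 - 9 \sqrt{a + a} = 18 - 9 \sqrt{2 a} = 18 - 9 \sqrt{2} \sqrt{a}$)
$z{\left(-45 \right)} + t{\left(\left(\frac{1}{75 - 11} + 10\right) \left(7 + 40\right),201 \right)} = \left(18 - 9 \sqrt{2} \sqrt{-45}\right) - 22713 = \left(18 - 9 \sqrt{2} \cdot 3 i \sqrt{5}\right) - 22713 = \left(18 - 27 i \sqrt{10}\right) - 22713 = -22695 - 27 i \sqrt{10}$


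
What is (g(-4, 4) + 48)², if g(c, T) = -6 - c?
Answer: 2116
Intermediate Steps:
(g(-4, 4) + 48)² = ((-6 - 1*(-4)) + 48)² = ((-6 + 4) + 48)² = (-2 + 48)² = 46² = 2116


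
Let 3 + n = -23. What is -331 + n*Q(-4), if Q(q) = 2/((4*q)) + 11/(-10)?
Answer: -5983/20 ≈ -299.15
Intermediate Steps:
n = -26 (n = -3 - 23 = -26)
Q(q) = -11/10 + 1/(2*q) (Q(q) = 2*(1/(4*q)) + 11*(-⅒) = 1/(2*q) - 11/10 = -11/10 + 1/(2*q))
-331 + n*Q(-4) = -331 - 13*(5 - 11*(-4))/(5*(-4)) = -331 - 13*(-1)*(5 + 44)/(5*4) = -331 - 13*(-1)*49/(5*4) = -331 - 26*(-49/40) = -331 + 637/20 = -5983/20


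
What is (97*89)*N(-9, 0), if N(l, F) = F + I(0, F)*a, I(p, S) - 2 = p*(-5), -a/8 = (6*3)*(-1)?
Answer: 2486304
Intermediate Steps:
a = 144 (a = -8*6*3*(-1) = -144*(-1) = -8*(-18) = 144)
I(p, S) = 2 - 5*p (I(p, S) = 2 + p*(-5) = 2 - 5*p)
N(l, F) = 288 + F (N(l, F) = F + (2 - 5*0)*144 = F + (2 + 0)*144 = F + 2*144 = F + 288 = 288 + F)
(97*89)*N(-9, 0) = (97*89)*(288 + 0) = 8633*288 = 2486304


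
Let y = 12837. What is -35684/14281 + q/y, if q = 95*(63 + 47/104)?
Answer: -38687022527/19065820488 ≈ -2.0291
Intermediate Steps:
q = 626905/104 (q = 95*(63 + 47*(1/104)) = 95*(63 + 47/104) = 95*(6599/104) = 626905/104 ≈ 6027.9)
-35684/14281 + q/y = -35684/14281 + (626905/104)/12837 = -35684*1/14281 + (626905/104)*(1/12837) = -35684/14281 + 626905/1335048 = -38687022527/19065820488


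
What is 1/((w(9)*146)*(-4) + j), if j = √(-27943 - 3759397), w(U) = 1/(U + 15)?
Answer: -219/34091389 - 18*I*√946835/34091389 ≈ -6.4239e-6 - 0.00051377*I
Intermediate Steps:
w(U) = 1/(15 + U)
j = 2*I*√946835 (j = √(-3787340) = 2*I*√946835 ≈ 1946.1*I)
1/((w(9)*146)*(-4) + j) = 1/((146/(15 + 9))*(-4) + 2*I*√946835) = 1/((146/24)*(-4) + 2*I*√946835) = 1/(((1/24)*146)*(-4) + 2*I*√946835) = 1/((73/12)*(-4) + 2*I*√946835) = 1/(-73/3 + 2*I*√946835)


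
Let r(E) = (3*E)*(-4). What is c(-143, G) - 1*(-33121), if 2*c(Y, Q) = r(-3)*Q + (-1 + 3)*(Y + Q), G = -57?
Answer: 31895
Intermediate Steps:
r(E) = -12*E
c(Y, Q) = Y + 19*Q (c(Y, Q) = ((-12*(-3))*Q + (-1 + 3)*(Y + Q))/2 = (36*Q + 2*(Q + Y))/2 = (36*Q + (2*Q + 2*Y))/2 = (2*Y + 38*Q)/2 = Y + 19*Q)
c(-143, G) - 1*(-33121) = (-143 + 19*(-57)) - 1*(-33121) = (-143 - 1083) + 33121 = -1226 + 33121 = 31895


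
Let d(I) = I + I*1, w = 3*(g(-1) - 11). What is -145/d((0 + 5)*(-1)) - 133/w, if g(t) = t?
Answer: 655/36 ≈ 18.194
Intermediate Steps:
w = -36 (w = 3*(-1 - 11) = 3*(-12) = -36)
d(I) = 2*I (d(I) = I + I = 2*I)
-145/d((0 + 5)*(-1)) - 133/w = -145*(-1/(2*(0 + 5))) - 133/(-36) = -145/(2*(5*(-1))) - 133*(-1/36) = -145/(2*(-5)) + 133/36 = -145/(-10) + 133/36 = -145*(-⅒) + 133/36 = 29/2 + 133/36 = 655/36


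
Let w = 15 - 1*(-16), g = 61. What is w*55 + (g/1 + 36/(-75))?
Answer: 44138/25 ≈ 1765.5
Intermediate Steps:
w = 31 (w = 15 + 16 = 31)
w*55 + (g/1 + 36/(-75)) = 31*55 + (61/1 + 36/(-75)) = 1705 + (61*1 + 36*(-1/75)) = 1705 + (61 - 12/25) = 1705 + 1513/25 = 44138/25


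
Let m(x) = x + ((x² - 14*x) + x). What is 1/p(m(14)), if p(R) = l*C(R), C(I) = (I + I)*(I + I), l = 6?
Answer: 1/18816 ≈ 5.3146e-5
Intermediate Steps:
m(x) = x² - 12*x (m(x) = x + (x² - 13*x) = x² - 12*x)
C(I) = 4*I² (C(I) = (2*I)*(2*I) = 4*I²)
p(R) = 24*R² (p(R) = 6*(4*R²) = 24*R²)
1/p(m(14)) = 1/(24*(14*(-12 + 14))²) = 1/(24*(14*2)²) = 1/(24*28²) = 1/(24*784) = 1/18816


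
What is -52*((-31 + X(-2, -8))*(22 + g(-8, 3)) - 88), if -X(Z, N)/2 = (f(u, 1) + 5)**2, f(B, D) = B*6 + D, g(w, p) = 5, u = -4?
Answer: 957892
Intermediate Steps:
f(B, D) = D + 6*B (f(B, D) = 6*B + D = D + 6*B)
X(Z, N) = -648 (X(Z, N) = -2*((1 + 6*(-4)) + 5)**2 = -2*((1 - 24) + 5)**2 = -2*(-23 + 5)**2 = -2*(-18)**2 = -2*324 = -648)
-52*((-31 + X(-2, -8))*(22 + g(-8, 3)) - 88) = -52*((-31 - 648)*(22 + 5) - 88) = -52*(-679*27 - 88) = -52*(-18333 - 88) = -52*(-18421) = 957892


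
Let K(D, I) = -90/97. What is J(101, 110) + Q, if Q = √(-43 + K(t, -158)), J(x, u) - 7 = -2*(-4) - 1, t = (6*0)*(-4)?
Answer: 14 + I*√413317/97 ≈ 14.0 + 6.6278*I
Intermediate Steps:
t = 0 (t = 0*(-4) = 0)
J(x, u) = 14 (J(x, u) = 7 + (-2*(-4) - 1) = 7 + (8 - 1) = 7 + 7 = 14)
K(D, I) = -90/97 (K(D, I) = -90*1/97 = -90/97)
Q = I*√413317/97 (Q = √(-43 - 90/97) = √(-4261/97) = I*√413317/97 ≈ 6.6278*I)
J(101, 110) + Q = 14 + I*√413317/97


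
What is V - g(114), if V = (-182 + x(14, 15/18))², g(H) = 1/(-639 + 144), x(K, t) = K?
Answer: 13970881/495 ≈ 28224.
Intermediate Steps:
g(H) = -1/495 (g(H) = 1/(-495) = -1/495)
V = 28224 (V = (-182 + 14)² = (-168)² = 28224)
V - g(114) = 28224 - 1*(-1/495) = 28224 + 1/495 = 13970881/495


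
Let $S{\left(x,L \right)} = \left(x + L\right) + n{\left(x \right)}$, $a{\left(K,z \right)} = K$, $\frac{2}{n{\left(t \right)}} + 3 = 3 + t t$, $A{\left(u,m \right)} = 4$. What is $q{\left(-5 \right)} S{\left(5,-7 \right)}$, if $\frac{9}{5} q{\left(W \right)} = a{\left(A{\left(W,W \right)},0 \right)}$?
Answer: $- \frac{64}{15} \approx -4.2667$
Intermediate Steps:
$n{\left(t \right)} = \frac{2}{t^{2}}$ ($n{\left(t \right)} = \frac{2}{-3 + \left(3 + t t\right)} = \frac{2}{-3 + \left(3 + t^{2}\right)} = \frac{2}{t^{2}}$)
$S{\left(x,L \right)} = L + x + \frac{2}{x^{2}}$ ($S{\left(x,L \right)} = \left(x + L\right) + \frac{2}{x^{2}} = \left(L + x\right) + \frac{2}{x^{2}} = L + x + \frac{2}{x^{2}}$)
$q{\left(W \right)} = \frac{20}{9}$ ($q{\left(W \right)} = \frac{5}{9} \cdot 4 = \frac{20}{9}$)
$q{\left(-5 \right)} S{\left(5,-7 \right)} = \frac{20 \left(-7 + 5 + \frac{2}{25}\right)}{9} = \frac{20}{9} \left(- \frac{48}{25}\right) = - \frac{64}{15}$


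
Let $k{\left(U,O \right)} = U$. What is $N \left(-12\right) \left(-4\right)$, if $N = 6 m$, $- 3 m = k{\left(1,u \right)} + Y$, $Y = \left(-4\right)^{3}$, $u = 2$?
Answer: $6048$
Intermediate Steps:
$Y = -64$
$m = 21$ ($m = - \frac{1 - 64}{3} = \left(- \frac{1}{3}\right) \left(-63\right) = 21$)
$N = 126$ ($N = 6 \cdot 21 = 126$)
$N \left(-12\right) \left(-4\right) = 126 \left(-12\right) \left(-4\right) = \left(-1512\right) \left(-4\right) = 6048$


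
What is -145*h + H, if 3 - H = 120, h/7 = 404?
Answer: -410177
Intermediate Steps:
h = 2828 (h = 7*404 = 2828)
H = -117 (H = 3 - 1*120 = 3 - 120 = -117)
-145*h + H = -145*2828 - 117 = -410060 - 117 = -410177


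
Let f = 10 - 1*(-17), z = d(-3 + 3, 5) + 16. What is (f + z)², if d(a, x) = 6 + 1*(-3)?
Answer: 2116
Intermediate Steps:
d(a, x) = 3 (d(a, x) = 6 - 3 = 3)
z = 19 (z = 3 + 16 = 19)
f = 27 (f = 10 + 17 = 27)
(f + z)² = (27 + 19)² = 46² = 2116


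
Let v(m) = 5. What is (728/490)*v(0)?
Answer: 52/7 ≈ 7.4286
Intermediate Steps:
(728/490)*v(0) = (728/490)*5 = (728*(1/490))*5 = (52/35)*5 = 52/7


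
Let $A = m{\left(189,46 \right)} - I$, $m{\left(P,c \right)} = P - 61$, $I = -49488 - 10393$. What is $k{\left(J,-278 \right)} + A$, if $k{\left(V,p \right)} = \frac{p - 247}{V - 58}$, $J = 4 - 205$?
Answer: $\frac{2220408}{37} \approx 60011.0$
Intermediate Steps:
$J = -201$
$I = -59881$
$k{\left(V,p \right)} = \frac{-247 + p}{-58 + V}$
$m{\left(P,c \right)} = -61 + P$ ($m{\left(P,c \right)} = P - 61 = -61 + P$)
$A = 60009$ ($A = \left(-61 + 189\right) - -59881 = 128 + 59881 = 60009$)
$k{\left(J,-278 \right)} + A = \frac{-247 - 278}{-58 - 201} + 60009 = \frac{1}{-259} \left(-525\right) + 60009 = \left(- \frac{1}{259}\right) \left(-525\right) + 60009 = \frac{75}{37} + 60009 = \frac{2220408}{37}$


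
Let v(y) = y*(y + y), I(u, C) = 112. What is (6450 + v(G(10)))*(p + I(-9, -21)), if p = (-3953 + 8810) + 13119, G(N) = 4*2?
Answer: 118982864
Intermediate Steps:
G(N) = 8
v(y) = 2*y**2 (v(y) = y*(2*y) = 2*y**2)
p = 17976 (p = 4857 + 13119 = 17976)
(6450 + v(G(10)))*(p + I(-9, -21)) = (6450 + 2*8**2)*(17976 + 112) = (6450 + 2*64)*18088 = (6450 + 128)*18088 = 6578*18088 = 118982864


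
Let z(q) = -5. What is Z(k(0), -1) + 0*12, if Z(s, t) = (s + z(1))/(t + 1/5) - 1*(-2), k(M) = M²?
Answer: 33/4 ≈ 8.2500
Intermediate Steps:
Z(s, t) = 2 + (-5 + s)/(⅕ + t) (Z(s, t) = (s - 5)/(t + 1/5) - 1*(-2) = (-5 + s)/(t + ⅕) + 2 = (-5 + s)/(⅕ + t) + 2 = 2 + (-5 + s)/(⅕ + t))
Z(k(0), -1) + 0*12 = (-23 + 5*0² + 10*(-1))/(1 + 5*(-1)) + 0*12 = (-23 + 5*0 - 10)/(1 - 5) + 0 = (-23 + 0 - 10)/(-4) + 0 = -¼*(-33) + 0 = 33/4 + 0 = 33/4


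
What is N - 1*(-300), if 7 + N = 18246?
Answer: 18539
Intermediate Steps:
N = 18239 (N = -7 + 18246 = 18239)
N - 1*(-300) = 18239 - 1*(-300) = 18239 + 300 = 18539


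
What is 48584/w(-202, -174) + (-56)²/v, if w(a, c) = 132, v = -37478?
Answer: 32507450/88341 ≈ 367.98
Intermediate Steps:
48584/w(-202, -174) + (-56)²/v = 48584/132 + (-56)²/(-37478) = 48584*(1/132) + 3136*(-1/37478) = 12146/33 - 224/2677 = 32507450/88341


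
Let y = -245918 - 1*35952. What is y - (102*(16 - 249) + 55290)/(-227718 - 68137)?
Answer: -83392617326/295855 ≈ -2.8187e+5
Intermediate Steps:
y = -281870 (y = -245918 - 35952 = -281870)
y - (102*(16 - 249) + 55290)/(-227718 - 68137) = -281870 - (102*(16 - 249) + 55290)/(-227718 - 68137) = -281870 - (102*(-233) + 55290)/(-295855) = -281870 - (-23766 + 55290)*(-1)/295855 = -281870 - 31524*(-1)/295855 = -281870 - 1*(-31524/295855) = -281870 + 31524/295855 = -83392617326/295855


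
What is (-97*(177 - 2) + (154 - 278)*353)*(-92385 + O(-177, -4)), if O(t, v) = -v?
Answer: 5611868607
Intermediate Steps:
(-97*(177 - 2) + (154 - 278)*353)*(-92385 + O(-177, -4)) = (-97*(177 - 2) + (154 - 278)*353)*(-92385 - 1*(-4)) = (-97*175 - 124*353)*(-92385 + 4) = (-16975 - 43772)*(-92381) = -60747*(-92381) = 5611868607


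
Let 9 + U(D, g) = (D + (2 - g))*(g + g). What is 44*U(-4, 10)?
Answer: -10956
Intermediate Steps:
U(D, g) = -9 + 2*g*(2 + D - g) (U(D, g) = -9 + (D + (2 - g))*(g + g) = -9 + (2 + D - g)*(2*g) = -9 + 2*g*(2 + D - g))
44*U(-4, 10) = 44*(-9 - 2*10² + 4*10 + 2*(-4)*10) = 44*(-9 - 2*100 + 40 - 80) = 44*(-9 - 200 + 40 - 80) = 44*(-249) = -10956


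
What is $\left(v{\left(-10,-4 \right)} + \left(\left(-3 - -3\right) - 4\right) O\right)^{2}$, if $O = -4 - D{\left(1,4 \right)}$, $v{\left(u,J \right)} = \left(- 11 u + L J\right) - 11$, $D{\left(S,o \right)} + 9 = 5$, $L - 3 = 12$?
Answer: $1521$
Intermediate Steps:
$L = 15$ ($L = 3 + 12 = 15$)
$D{\left(S,o \right)} = -4$ ($D{\left(S,o \right)} = -9 + 5 = -4$)
$v{\left(u,J \right)} = -11 - 11 u + 15 J$ ($v{\left(u,J \right)} = \left(- 11 u + 15 J\right) - 11 = -11 - 11 u + 15 J$)
$O = 0$ ($O = -4 - -4 = -4 + 4 = 0$)
$\left(v{\left(-10,-4 \right)} + \left(\left(-3 - -3\right) - 4\right) O\right)^{2} = \left(\left(-11 - -110 + 15 \left(-4\right)\right) + \left(\left(-3 - -3\right) - 4\right) 0\right)^{2} = \left(\left(-11 + 110 - 60\right) + \left(\left(-3 + 3\right) - 4\right) 0\right)^{2} = \left(39 + \left(0 - 4\right) 0\right)^{2} = \left(39 - 0\right)^{2} = \left(39 + 0\right)^{2} = 39^{2} = 1521$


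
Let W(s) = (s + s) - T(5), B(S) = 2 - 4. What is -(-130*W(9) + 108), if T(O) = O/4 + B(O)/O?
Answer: 4243/2 ≈ 2121.5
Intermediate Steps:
B(S) = -2
T(O) = -2/O + O/4 (T(O) = O/4 - 2/O = -2/O + O/4)
W(s) = -17/20 + 2*s (W(s) = (s + s) - (-2/5 + (¼)*5) = 2*s - (-2*⅕ + 5/4) = 2*s - (-⅖ + 5/4) = 2*s - 1*17/20 = 2*s - 17/20 = -17/20 + 2*s)
-(-130*W(9) + 108) = -(-130*(-17/20 + 2*9) + 108) = -(-130*(-17/20 + 18) + 108) = -(-130*343/20 + 108) = -(-4459/2 + 108) = -1*(-4243/2) = 4243/2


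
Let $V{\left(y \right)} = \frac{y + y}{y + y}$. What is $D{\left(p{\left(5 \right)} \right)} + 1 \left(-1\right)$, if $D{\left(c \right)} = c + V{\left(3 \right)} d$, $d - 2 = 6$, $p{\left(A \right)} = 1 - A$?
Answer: $3$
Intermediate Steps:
$V{\left(y \right)} = 1$ ($V{\left(y \right)} = \frac{2 y}{2 y} = 2 y \frac{1}{2 y} = 1$)
$d = 8$ ($d = 2 + 6 = 8$)
$D{\left(c \right)} = 8 + c$ ($D{\left(c \right)} = c + 1 \cdot 8 = c + 8 = 8 + c$)
$D{\left(p{\left(5 \right)} \right)} + 1 \left(-1\right) = \left(8 + \left(1 - 5\right)\right) + 1 \left(-1\right) = \left(8 + \left(1 - 5\right)\right) - 1 = \left(8 - 4\right) - 1 = 4 - 1 = 3$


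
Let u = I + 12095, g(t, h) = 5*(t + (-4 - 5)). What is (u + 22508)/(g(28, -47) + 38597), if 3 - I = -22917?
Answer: 57523/38692 ≈ 1.4867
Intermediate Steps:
I = 22920 (I = 3 - 1*(-22917) = 3 + 22917 = 22920)
g(t, h) = -45 + 5*t (g(t, h) = 5*(t - 9) = 5*(-9 + t) = -45 + 5*t)
u = 35015 (u = 22920 + 12095 = 35015)
(u + 22508)/(g(28, -47) + 38597) = (35015 + 22508)/((-45 + 5*28) + 38597) = 57523/((-45 + 140) + 38597) = 57523/(95 + 38597) = 57523/38692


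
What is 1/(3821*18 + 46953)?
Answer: 1/115731 ≈ 8.6407e-6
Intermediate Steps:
1/(3821*18 + 46953) = 1/(68778 + 46953) = 1/115731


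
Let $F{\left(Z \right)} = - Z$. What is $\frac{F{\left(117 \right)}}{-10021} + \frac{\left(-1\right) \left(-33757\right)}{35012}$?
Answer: $\frac{342375301}{350855252} \approx 0.97583$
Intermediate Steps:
$\frac{F{\left(117 \right)}}{-10021} + \frac{\left(-1\right) \left(-33757\right)}{35012} = \frac{\left(-1\right) 117}{-10021} + \frac{\left(-1\right) \left(-33757\right)}{35012} = \left(-117\right) \left(- \frac{1}{10021}\right) + 33757 \cdot \frac{1}{35012} = \frac{117}{10021} + \frac{33757}{35012} = \frac{342375301}{350855252}$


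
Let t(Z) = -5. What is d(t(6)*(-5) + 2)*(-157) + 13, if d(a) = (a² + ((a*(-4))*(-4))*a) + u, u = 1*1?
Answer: -1945845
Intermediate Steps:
u = 1
d(a) = 1 + 17*a² (d(a) = (a² + ((a*(-4))*(-4))*a) + 1 = (a² + (-4*a*(-4))*a) + 1 = (a² + (16*a)*a) + 1 = (a² + 16*a²) + 1 = 17*a² + 1 = 1 + 17*a²)
d(t(6)*(-5) + 2)*(-157) + 13 = (1 + 17*(-5*(-5) + 2)²)*(-157) + 13 = (1 + 17*(25 + 2)²)*(-157) + 13 = (1 + 17*27²)*(-157) + 13 = (1 + 17*729)*(-157) + 13 = (1 + 12393)*(-157) + 13 = 12394*(-157) + 13 = -1945858 + 13 = -1945845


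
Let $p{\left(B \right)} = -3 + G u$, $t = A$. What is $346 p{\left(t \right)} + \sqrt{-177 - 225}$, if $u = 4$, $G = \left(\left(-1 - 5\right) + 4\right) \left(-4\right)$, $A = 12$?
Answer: $10034 + i \sqrt{402} \approx 10034.0 + 20.05 i$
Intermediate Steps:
$t = 12$
$G = 8$ ($G = \left(\left(-1 - 5\right) + 4\right) \left(-4\right) = \left(-6 + 4\right) \left(-4\right) = \left(-2\right) \left(-4\right) = 8$)
$p{\left(B \right)} = 29$ ($p{\left(B \right)} = -3 + 8 \cdot 4 = -3 + 32 = 29$)
$346 p{\left(t \right)} + \sqrt{-177 - 225} = 346 \cdot 29 + \sqrt{-177 - 225} = 10034 + \sqrt{-402} = 10034 + i \sqrt{402}$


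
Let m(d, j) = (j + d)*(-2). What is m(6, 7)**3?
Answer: -17576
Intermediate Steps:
m(d, j) = -2*d - 2*j (m(d, j) = (d + j)*(-2) = -2*d - 2*j)
m(6, 7)**3 = (-2*6 - 2*7)**3 = (-12 - 14)**3 = (-26)**3 = -17576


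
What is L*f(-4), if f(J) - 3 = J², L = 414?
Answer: 7866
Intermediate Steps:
f(J) = 3 + J²
L*f(-4) = 414*(3 + (-4)²) = 414*(3 + 16) = 414*19 = 7866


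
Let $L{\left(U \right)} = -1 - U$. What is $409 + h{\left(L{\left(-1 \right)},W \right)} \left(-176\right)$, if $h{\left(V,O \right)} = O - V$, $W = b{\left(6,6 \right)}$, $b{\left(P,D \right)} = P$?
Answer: $-647$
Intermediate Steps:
$W = 6$
$409 + h{\left(L{\left(-1 \right)},W \right)} \left(-176\right) = 409 + \left(6 - \left(-1 - -1\right)\right) \left(-176\right) = 409 + \left(6 - \left(-1 + 1\right)\right) \left(-176\right) = 409 + \left(6 - 0\right) \left(-176\right) = 409 + \left(6 + 0\right) \left(-176\right) = 409 + 6 \left(-176\right) = 409 - 1056 = -647$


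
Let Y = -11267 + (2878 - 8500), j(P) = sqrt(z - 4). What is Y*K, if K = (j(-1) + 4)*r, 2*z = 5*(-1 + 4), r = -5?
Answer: 337780 + 84445*sqrt(14)/2 ≈ 4.9576e+5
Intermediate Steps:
z = 15/2 (z = (5*(-1 + 4))/2 = (5*3)/2 = (1/2)*15 = 15/2 ≈ 7.5000)
j(P) = sqrt(14)/2 (j(P) = sqrt(15/2 - 4) = sqrt(7/2) = sqrt(14)/2)
Y = -16889 (Y = -11267 - 5622 = -16889)
K = -20 - 5*sqrt(14)/2 (K = (sqrt(14)/2 + 4)*(-5) = (4 + sqrt(14)/2)*(-5) = -20 - 5*sqrt(14)/2 ≈ -29.354)
Y*K = -16889*(-20 - 5*sqrt(14)/2) = 337780 + 84445*sqrt(14)/2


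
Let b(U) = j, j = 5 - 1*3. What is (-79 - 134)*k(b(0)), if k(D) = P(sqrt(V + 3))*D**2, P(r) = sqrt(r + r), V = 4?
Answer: -852*sqrt(2)*7**(1/4) ≈ -1959.9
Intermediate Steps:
P(r) = sqrt(2)*sqrt(r) (P(r) = sqrt(2*r) = sqrt(2)*sqrt(r))
j = 2 (j = 5 - 3 = 2)
b(U) = 2
k(D) = sqrt(2)*7**(1/4)*D**2 (k(D) = (sqrt(2)*sqrt(sqrt(4 + 3)))*D**2 = (sqrt(2)*sqrt(sqrt(7)))*D**2 = (sqrt(2)*7**(1/4))*D**2 = sqrt(2)*7**(1/4)*D**2)
(-79 - 134)*k(b(0)) = (-79 - 134)*(sqrt(2)*7**(1/4)*2**2) = -213*sqrt(2)*7**(1/4)*4 = -852*sqrt(2)*7**(1/4)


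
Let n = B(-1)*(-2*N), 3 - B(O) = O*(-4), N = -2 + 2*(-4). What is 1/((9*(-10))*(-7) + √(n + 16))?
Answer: 315/198452 - I/198452 ≈ 0.0015873 - 5.039e-6*I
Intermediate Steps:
N = -10 (N = -2 - 8 = -10)
B(O) = 3 + 4*O (B(O) = 3 - O*(-4) = 3 - (-4)*O = 3 + 4*O)
n = -20 (n = (3 + 4*(-1))*(-2*(-10)) = (3 - 4)*20 = -1*20 = -20)
1/((9*(-10))*(-7) + √(n + 16)) = 1/((9*(-10))*(-7) + √(-20 + 16)) = 1/(-90*(-7) + √(-4)) = 1/(630 + 2*I) = (630 - 2*I)/396904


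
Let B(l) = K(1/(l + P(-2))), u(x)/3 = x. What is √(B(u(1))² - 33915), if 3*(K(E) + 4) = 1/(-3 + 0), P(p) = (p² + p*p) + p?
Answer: I*√2745746/9 ≈ 184.11*I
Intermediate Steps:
P(p) = p + 2*p² (P(p) = (p² + p²) + p = 2*p² + p = p + 2*p²)
u(x) = 3*x
K(E) = -37/9 (K(E) = -4 + 1/(3*(-3 + 0)) = -4 + (⅓)/(-3) = -4 + (⅓)*(-⅓) = -4 - ⅑ = -37/9)
B(l) = -37/9
√(B(u(1))² - 33915) = √((-37/9)² - 33915) = √(1369/81 - 33915) = √(-2745746/81) = I*√2745746/9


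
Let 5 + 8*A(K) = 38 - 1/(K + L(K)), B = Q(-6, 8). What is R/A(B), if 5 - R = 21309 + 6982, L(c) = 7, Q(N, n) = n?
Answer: -1697160/247 ≈ -6871.1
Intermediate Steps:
B = 8
R = -28286 (R = 5 - (21309 + 6982) = 5 - 1*28291 = 5 - 28291 = -28286)
A(K) = 33/8 - 1/(8*(7 + K)) (A(K) = -5/8 + (38 - 1/(K + 7))/8 = -5/8 + (38 - 1/(7 + K))/8 = -5/8 + (19/4 - 1/(8*(7 + K))) = 33/8 - 1/(8*(7 + K)))
R/A(B) = -28286*8*(7 + 8)/(230 + 33*8) = -28286*120/(230 + 264) = -28286/((⅛)*(1/15)*494) = -28286/247/60 = -28286*60/247 = -1697160/247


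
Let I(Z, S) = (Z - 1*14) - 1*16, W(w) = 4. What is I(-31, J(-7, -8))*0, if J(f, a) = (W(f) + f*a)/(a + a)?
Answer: 0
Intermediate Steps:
J(f, a) = (4 + a*f)/(2*a) (J(f, a) = (4 + f*a)/(a + a) = (4 + a*f)/((2*a)) = (4 + a*f)*(1/(2*a)) = (4 + a*f)/(2*a))
I(Z, S) = -30 + Z (I(Z, S) = (Z - 14) - 16 = (-14 + Z) - 16 = -30 + Z)
I(-31, J(-7, -8))*0 = (-30 - 31)*0 = -61*0 = 0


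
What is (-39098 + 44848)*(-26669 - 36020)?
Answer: -360461750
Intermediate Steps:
(-39098 + 44848)*(-26669 - 36020) = 5750*(-62689) = -360461750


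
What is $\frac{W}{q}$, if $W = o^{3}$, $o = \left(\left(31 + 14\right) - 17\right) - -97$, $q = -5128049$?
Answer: $- \frac{1953125}{5128049} \approx -0.38087$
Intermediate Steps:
$o = 125$ ($o = \left(45 - 17\right) + 97 = 28 + 97 = 125$)
$W = 1953125$ ($W = 125^{3} = 1953125$)
$\frac{W}{q} = \frac{1953125}{-5128049} = 1953125 \left(- \frac{1}{5128049}\right) = - \frac{1953125}{5128049}$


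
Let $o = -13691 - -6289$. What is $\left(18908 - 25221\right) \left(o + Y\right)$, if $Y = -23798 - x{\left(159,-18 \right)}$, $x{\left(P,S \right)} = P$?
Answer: $197969367$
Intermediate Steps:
$o = -7402$ ($o = -13691 + 6289 = -7402$)
$Y = -23957$ ($Y = -23798 - 159 = -23957$)
$\left(18908 - 25221\right) \left(o + Y\right) = \left(18908 - 25221\right) \left(-7402 - 23957\right) = \left(-6313\right) \left(-31359\right) = 197969367$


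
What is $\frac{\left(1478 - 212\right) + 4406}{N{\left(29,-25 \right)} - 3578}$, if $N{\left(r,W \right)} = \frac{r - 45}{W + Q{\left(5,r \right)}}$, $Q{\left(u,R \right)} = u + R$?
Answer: $- \frac{25524}{16109} \approx -1.5845$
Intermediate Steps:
$Q{\left(u,R \right)} = R + u$
$N{\left(r,W \right)} = \frac{-45 + r}{5 + W + r}$ ($N{\left(r,W \right)} = \frac{r - 45}{W + \left(r + 5\right)} = \frac{-45 + r}{W + \left(5 + r\right)} = \frac{-45 + r}{5 + W + r}$)
$\frac{\left(1478 - 212\right) + 4406}{N{\left(29,-25 \right)} - 3578} = \frac{\left(1478 - 212\right) + 4406}{\frac{-45 + 29}{5 - 25 + 29} - 3578} = \frac{1266 + 4406}{\frac{1}{9} \left(-16\right) - 3578} = \frac{5672}{\frac{1}{9} \left(-16\right) - 3578} = \frac{5672}{- \frac{16}{9} - 3578} = \frac{5672}{- \frac{32218}{9}} = 5672 \left(- \frac{9}{32218}\right) = - \frac{25524}{16109}$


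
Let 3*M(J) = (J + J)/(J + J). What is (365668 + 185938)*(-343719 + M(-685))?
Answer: -568791836536/3 ≈ -1.8960e+11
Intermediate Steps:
M(J) = 1/3 (M(J) = ((J + J)/(J + J))/3 = ((2*J)/((2*J)))/3 = ((2*J)*(1/(2*J)))/3 = (1/3)*1 = 1/3)
(365668 + 185938)*(-343719 + M(-685)) = (365668 + 185938)*(-343719 + 1/3) = 551606*(-1031156/3) = -568791836536/3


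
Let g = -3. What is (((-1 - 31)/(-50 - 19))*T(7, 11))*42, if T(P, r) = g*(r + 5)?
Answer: -21504/23 ≈ -934.96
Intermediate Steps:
T(P, r) = -15 - 3*r (T(P, r) = -3*(r + 5) = -3*(5 + r) = -15 - 3*r)
(((-1 - 31)/(-50 - 19))*T(7, 11))*42 = (((-1 - 31)/(-50 - 19))*(-15 - 3*11))*42 = ((-32/(-69))*(-15 - 33))*42 = (-32*(-1/69)*(-48))*42 = ((32/69)*(-48))*42 = -512/23*42 = -21504/23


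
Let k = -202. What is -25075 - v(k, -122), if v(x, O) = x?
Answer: -24873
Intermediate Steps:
-25075 - v(k, -122) = -25075 - 1*(-202) = -25075 + 202 = -24873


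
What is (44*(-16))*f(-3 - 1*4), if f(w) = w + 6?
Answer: 704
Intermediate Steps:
f(w) = 6 + w
(44*(-16))*f(-3 - 1*4) = (44*(-16))*(6 + (-3 - 1*4)) = -704*(6 + (-3 - 4)) = -704*(6 - 7) = -704*(-1) = 704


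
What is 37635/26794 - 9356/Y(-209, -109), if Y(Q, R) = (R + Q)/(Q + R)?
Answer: -250647029/26794 ≈ -9354.6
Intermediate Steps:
Y(Q, R) = 1 (Y(Q, R) = (Q + R)/(Q + R) = 1)
37635/26794 - 9356/Y(-209, -109) = 37635/26794 - 9356/1 = 37635*(1/26794) - 9356*1 = 37635/26794 - 9356 = -250647029/26794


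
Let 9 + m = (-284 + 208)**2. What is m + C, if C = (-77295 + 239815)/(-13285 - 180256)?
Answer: 1115988427/193541 ≈ 5766.2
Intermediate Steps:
m = 5767 (m = -9 + (-284 + 208)**2 = -9 + (-76)**2 = -9 + 5776 = 5767)
C = -162520/193541 (C = 162520/(-193541) = 162520*(-1/193541) = -162520/193541 ≈ -0.83972)
m + C = 5767 - 162520/193541 = 1115988427/193541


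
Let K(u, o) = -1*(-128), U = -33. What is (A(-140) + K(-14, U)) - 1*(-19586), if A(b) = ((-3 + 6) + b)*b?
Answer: 38894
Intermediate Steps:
K(u, o) = 128
A(b) = b*(3 + b) (A(b) = (3 + b)*b = b*(3 + b))
(A(-140) + K(-14, U)) - 1*(-19586) = (-140*(3 - 140) + 128) - 1*(-19586) = (-140*(-137) + 128) + 19586 = (19180 + 128) + 19586 = 19308 + 19586 = 38894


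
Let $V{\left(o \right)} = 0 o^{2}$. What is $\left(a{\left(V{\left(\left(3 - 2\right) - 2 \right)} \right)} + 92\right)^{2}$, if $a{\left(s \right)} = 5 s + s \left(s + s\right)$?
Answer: $8464$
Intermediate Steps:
$V{\left(o \right)} = 0$
$a{\left(s \right)} = 2 s^{2} + 5 s$ ($a{\left(s \right)} = 5 s + s 2 s = 5 s + 2 s^{2} = 2 s^{2} + 5 s$)
$\left(a{\left(V{\left(\left(3 - 2\right) - 2 \right)} \right)} + 92\right)^{2} = \left(0 \left(5 + 2 \cdot 0\right) + 92\right)^{2} = \left(0 \left(5 + 0\right) + 92\right)^{2} = \left(0 \cdot 5 + 92\right)^{2} = \left(0 + 92\right)^{2} = 92^{2} = 8464$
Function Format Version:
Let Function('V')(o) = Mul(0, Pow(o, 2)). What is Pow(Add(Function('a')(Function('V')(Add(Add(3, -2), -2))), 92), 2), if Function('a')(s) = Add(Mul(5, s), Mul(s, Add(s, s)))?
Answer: 8464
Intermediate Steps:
Function('V')(o) = 0
Function('a')(s) = Add(Mul(2, Pow(s, 2)), Mul(5, s)) (Function('a')(s) = Add(Mul(5, s), Mul(s, Mul(2, s))) = Add(Mul(5, s), Mul(2, Pow(s, 2))) = Add(Mul(2, Pow(s, 2)), Mul(5, s)))
Pow(Add(Function('a')(Function('V')(Add(Add(3, -2), -2))), 92), 2) = Pow(Add(Mul(0, Add(5, Mul(2, 0))), 92), 2) = Pow(Add(Mul(0, Add(5, 0)), 92), 2) = Pow(Add(Mul(0, 5), 92), 2) = Pow(Add(0, 92), 2) = Pow(92, 2) = 8464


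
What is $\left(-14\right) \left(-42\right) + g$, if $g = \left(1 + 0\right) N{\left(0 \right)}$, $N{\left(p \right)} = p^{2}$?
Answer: $588$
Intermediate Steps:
$g = 0$ ($g = \left(1 + 0\right) 0^{2} = 1 \cdot 0 = 0$)
$\left(-14\right) \left(-42\right) + g = \left(-14\right) \left(-42\right) + 0 = 588 + 0 = 588$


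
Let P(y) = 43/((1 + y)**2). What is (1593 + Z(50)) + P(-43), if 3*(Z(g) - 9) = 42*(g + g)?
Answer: 5295571/1764 ≈ 3002.0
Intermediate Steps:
P(y) = 43/(1 + y)**2
Z(g) = 9 + 28*g (Z(g) = 9 + (42*(g + g))/3 = 9 + (42*(2*g))/3 = 9 + (84*g)/3 = 9 + 28*g)
(1593 + Z(50)) + P(-43) = (1593 + (9 + 28*50)) + 43/(1 - 43)**2 = (1593 + (9 + 1400)) + 43/(-42)**2 = (1593 + 1409) + 43*(1/1764) = 3002 + 43/1764 = 5295571/1764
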